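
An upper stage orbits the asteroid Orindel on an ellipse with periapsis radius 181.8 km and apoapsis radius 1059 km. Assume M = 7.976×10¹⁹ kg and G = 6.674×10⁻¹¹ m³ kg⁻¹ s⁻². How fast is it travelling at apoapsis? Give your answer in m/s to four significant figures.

μ = GM = 6.674×10⁻¹¹ × 7.976×10¹⁹ = 5.323×10⁹ m³/s².
Semi-major axis a = (r_p + r_a)/2 = 620.40 km = 6.204×10⁵ m.
Vis-viva: v² = μ(2/r − 1/a) = 5.323×10⁹ × (1.889×10⁻⁶ − 1.612×10⁻⁶) = 1.473×10³ m²/s².
v = 38.38 m/s.

v ≈ 38.38 m/s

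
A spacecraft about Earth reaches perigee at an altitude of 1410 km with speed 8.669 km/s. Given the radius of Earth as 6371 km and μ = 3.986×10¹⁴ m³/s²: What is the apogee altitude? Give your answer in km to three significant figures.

apogee altitude ≈ 15000 km

r_p = 6371 + 1410 = 7781.0 km = 7.781×10⁶ m.
Specific energy ε = v²/2 − μ/r = -1.365×10⁷ J/kg, so a = −μ/(2ε) = 1.460×10⁷ m.
The apsides satisfy r_p + r_a = 2a, so the apogee radius is 2a − r_p = 2.142×10⁷ m = 21417 km.
Apogee altitude = 21417 − 6371 = 15046 km.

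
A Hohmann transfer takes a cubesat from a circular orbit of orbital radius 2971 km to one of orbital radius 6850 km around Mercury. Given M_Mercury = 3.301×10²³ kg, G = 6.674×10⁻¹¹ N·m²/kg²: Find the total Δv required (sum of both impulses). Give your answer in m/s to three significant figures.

μ = GM = 6.674×10⁻¹¹ × 3.301×10²³ = 2.203×10¹³ m³/s².
r₁ = 2971 km = 2.971×10⁶ m.
r₂ = 6850 km = 6.850×10⁶ m.
Transfer ellipse a_t = (r₁ + r₂)/2 = 4.910×10⁶ m.
At r₁: circular v_c1 = √(μ/r₁) = 2723 m/s; transfer-periherm v_p = √[μ(2/r₁ − 1/a_t)] = 3216 m/s.
Δv₁ = v_p − v_c1 = 493.1 m/s.
At r₂: circular v_c2 = √(μ/r₂) = 1793 m/s; transfer-apoherm v_a = √[μ(2/r₂ − 1/a_t)] = 1395 m/s.
Δv₂ = v_c2 − v_a = 398.4 m/s.
Total Δv = Δv₁ + Δv₂ = 891.5 m/s.

Δv_total ≈ 892 m/s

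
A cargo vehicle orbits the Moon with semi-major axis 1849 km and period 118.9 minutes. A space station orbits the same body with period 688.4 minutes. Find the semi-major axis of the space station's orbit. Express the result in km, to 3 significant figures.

a₂ ≈ 5960 km

Kepler's third law: a³ ∝ T², so a₂ = a₁ (T₂/T₁)^(2/3).
T₂/T₁ = 5.790, (T₂/T₁)^(2/3) = 3.224.
a₂ = 1849 × 3.224 = 5962 km.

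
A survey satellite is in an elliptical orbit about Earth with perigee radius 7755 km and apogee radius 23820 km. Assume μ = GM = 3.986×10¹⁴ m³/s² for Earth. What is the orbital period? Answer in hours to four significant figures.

Semi-major axis a = (r_p + r_a)/2 = (7755.0 + 23820)/2 = 15788 km = 1.579×10⁷ m.
By Kepler's third law T = 2π√(a³/μ) = 2π × 3.142×10³ = 1.974×10⁴ s.
= 5.484 hours.

T ≈ 5.484 hours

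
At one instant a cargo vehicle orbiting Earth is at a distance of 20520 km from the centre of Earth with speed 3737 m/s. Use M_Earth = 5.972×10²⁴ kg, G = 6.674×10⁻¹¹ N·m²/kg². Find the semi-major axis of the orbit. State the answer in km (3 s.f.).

μ = GM = 6.674×10⁻¹¹ × 5.972×10²⁴ = 3.986×10¹⁴ m³/s².
r = 2.052×10⁷ m.
Vis-viva rearranged: 1/a = 2/r − v²/μ = 9.747×10⁻⁸ − 3.504×10⁻⁸ = 6.243×10⁻⁸ m⁻¹.
a = 1.602×10⁷ m = 16019 km.

a ≈ 16000 km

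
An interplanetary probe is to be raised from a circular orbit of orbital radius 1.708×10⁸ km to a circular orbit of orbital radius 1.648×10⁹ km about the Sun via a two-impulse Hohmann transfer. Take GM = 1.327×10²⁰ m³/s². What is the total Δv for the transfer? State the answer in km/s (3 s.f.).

r₁ = 1.708×10⁸ km = 1.708×10¹¹ m.
r₂ = 1.648×10⁹ km = 1.648×10¹² m.
Transfer ellipse a_t = (r₁ + r₂)/2 = 9.094×10¹¹ m.
At r₁: circular v_c1 = √(μ/r₁) = 27870 m/s; transfer-perihelion v_p = √[μ(2/r₁ − 1/a_t)] = 37520 m/s.
Δv₁ = v_p − v_c1 = 9649 m/s.
At r₂: circular v_c2 = √(μ/r₂) = 8973 m/s; transfer-aphelion v_a = √[μ(2/r₂ − 1/a_t)] = 3889 m/s.
Δv₂ = v_c2 − v_a = 5085 m/s.
Total Δv = Δv₁ + Δv₂ = 14730 m/s = 14.73 km/s.

Δv_total ≈ 14.7 km/s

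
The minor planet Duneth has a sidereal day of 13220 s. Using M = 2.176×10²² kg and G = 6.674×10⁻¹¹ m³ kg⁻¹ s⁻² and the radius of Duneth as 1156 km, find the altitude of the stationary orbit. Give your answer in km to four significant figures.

μ = GM = 6.674×10⁻¹¹ × 2.176×10²² = 1.452×10¹² m³/s².
A synchronous orbit has period T, so by Kepler's third law a = (μT²/4π²)^(1/3).
μT²/4π² = 1.452×10¹² × (1.322×10⁴)² / 39.48 = 6.429×10¹⁸ m³.
a = 1.859×10⁶ m = 1859.4 km.
Altitude h = a − R = 1859.4 − 1156 = 703.44 km.

h_sync ≈ 703.4 km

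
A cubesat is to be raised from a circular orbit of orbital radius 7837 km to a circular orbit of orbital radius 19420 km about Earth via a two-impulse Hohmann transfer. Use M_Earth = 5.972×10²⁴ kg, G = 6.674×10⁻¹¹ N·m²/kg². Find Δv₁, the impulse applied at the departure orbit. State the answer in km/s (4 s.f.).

Δv ≈ 1.381 km/s

μ = GM = 6.674×10⁻¹¹ × 5.972×10²⁴ = 3.986×10¹⁴ m³/s².
r₁ = 7837 km = 7.837×10⁶ m.
r₂ = 19420 km = 1.942×10⁷ m.
Transfer ellipse a_t = (r₁ + r₂)/2 = 1.363×10⁷ m.
At r₁: circular v_c1 = √(μ/r₁) = 7131 m/s; transfer-perigee v_p = √[μ(2/r₁ − 1/a_t)] = 8513 m/s.
Δv₁ = v_p − v_c1 = 1381 m/s.
= 1.381 km/s.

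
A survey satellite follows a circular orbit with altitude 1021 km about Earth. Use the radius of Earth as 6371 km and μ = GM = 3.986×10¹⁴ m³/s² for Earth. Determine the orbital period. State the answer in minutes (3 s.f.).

T ≈ 105 minutes

r = 6371 + 1021 = 7392.0 km = 7.3920×10⁶ m.
Kepler's third law: T = 2π√(r³/μ) = 2π√((7.392×10⁶)³ / 3.986×10¹⁴).
r³/μ = 1.013×10⁶ s², so T = 2π × 1.007×10³ = 6.325×10³ s.
Converting: 6.325×10³ s ÷ 60.00 = 105.4 minutes.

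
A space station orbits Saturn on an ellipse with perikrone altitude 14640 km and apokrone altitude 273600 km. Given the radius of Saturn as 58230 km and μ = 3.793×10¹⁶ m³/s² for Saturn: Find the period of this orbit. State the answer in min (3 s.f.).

r_p = 58230 + 14640 = 72870 km = 7.2870×10⁷ m.
r_a = 58230 + 273600 = 331830 km = 3.3183×10⁸ m.
Semi-major axis a = (r_p + r_a)/2 = (72870 + 3.3183×10⁵)/2 = 2.0235×10⁵ km = 2.024×10⁸ m.
By Kepler's third law T = 2π√(a³/μ) = 2π × 1.478×10⁴ = 9.286×10⁴ s.
= 1548 min.

T ≈ 1550 min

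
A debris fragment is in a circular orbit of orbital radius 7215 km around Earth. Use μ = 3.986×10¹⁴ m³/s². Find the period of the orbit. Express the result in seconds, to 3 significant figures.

r = 7215 km = 7.215×10⁶ m.
Kepler's third law: T = 2π√(r³/μ) = 2π√((7.215×10⁶)³ / 3.986×10¹⁴).
r³/μ = 9.423×10⁵ s², so T = 2π × 9.707×10² = 6.099×10³ s.

T ≈ 6100 seconds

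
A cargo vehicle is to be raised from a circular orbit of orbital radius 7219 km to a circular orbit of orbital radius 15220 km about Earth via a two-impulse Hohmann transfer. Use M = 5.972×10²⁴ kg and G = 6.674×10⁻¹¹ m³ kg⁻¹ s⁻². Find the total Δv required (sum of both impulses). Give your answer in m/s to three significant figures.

μ = GM = 6.674×10⁻¹¹ × 5.972×10²⁴ = 3.986×10¹⁴ m³/s².
r₁ = 7219 km = 7.219×10⁶ m.
r₂ = 15220 km = 1.522×10⁷ m.
Transfer ellipse a_t = (r₁ + r₂)/2 = 1.122×10⁷ m.
At r₁: circular v_c1 = √(μ/r₁) = 7430 m/s; transfer-perigee v_p = √[μ(2/r₁ − 1/a_t)] = 8654 m/s.
Δv₁ = v_p − v_c1 = 1224 m/s.
At r₂: circular v_c2 = √(μ/r₂) = 5117 m/s; transfer-apogee v_a = √[μ(2/r₂ − 1/a_t)] = 4105 m/s.
Δv₂ = v_c2 − v_a = 1013 m/s.
Total Δv = Δv₁ + Δv₂ = 2236 m/s.

Δv_total ≈ 2240 m/s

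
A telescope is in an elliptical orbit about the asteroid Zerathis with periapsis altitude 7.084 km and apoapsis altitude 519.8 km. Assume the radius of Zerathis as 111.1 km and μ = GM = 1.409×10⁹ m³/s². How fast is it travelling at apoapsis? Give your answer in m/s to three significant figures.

v ≈ 26.5 m/s

r_p = 111.1 + 7.084 = 118.18 km = 1.1818×10⁵ m.
r_a = 111.1 + 519.8 = 630.90 km = 6.3090×10⁵ m.
Semi-major axis a = (r_p + r_a)/2 = 374.54 km = 3.745×10⁵ m.
Vis-viva: v² = μ(2/r − 1/a) = 1.409×10⁹ × (3.170×10⁻⁶ − 2.670×10⁻⁶) = 7.047×10² m²/s².
v = 26.55 m/s.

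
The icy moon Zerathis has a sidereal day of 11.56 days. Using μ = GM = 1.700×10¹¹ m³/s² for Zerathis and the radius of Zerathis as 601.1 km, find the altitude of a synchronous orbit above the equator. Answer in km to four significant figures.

T = 11.56 days = 9.988×10⁵ s.
A synchronous orbit has period T, so by Kepler's third law a = (μT²/4π²)^(1/3).
μT²/4π² = 1.700×10¹¹ × (9.988×10⁵)² / 39.48 = 4.296×10²¹ m³.
a = 1.626×10⁷ m = 16256 km.
Altitude h = a − R = 16256 − 601.1 = 15655 km.

h_sync ≈ 15650 km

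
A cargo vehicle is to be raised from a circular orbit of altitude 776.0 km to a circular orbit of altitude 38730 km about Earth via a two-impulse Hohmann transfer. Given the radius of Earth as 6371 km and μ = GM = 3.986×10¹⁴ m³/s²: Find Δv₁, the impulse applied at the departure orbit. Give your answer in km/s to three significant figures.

Δv ≈ 2.34 km/s

r₁ = 6371 + 776.0 = 7147.0 km = 7.1470×10⁶ m.
r₂ = 6371 + 38730 = 45101 km = 4.5101×10⁷ m.
Transfer ellipse a_t = (r₁ + r₂)/2 = 2.612×10⁷ m.
At r₁: circular v_c1 = √(μ/r₁) = 7468 m/s; transfer-perigee v_p = √[μ(2/r₁ − 1/a_t)] = 9813 m/s.
Δv₁ = v_p − v_c1 = 2344 m/s.
= 2.344 km/s.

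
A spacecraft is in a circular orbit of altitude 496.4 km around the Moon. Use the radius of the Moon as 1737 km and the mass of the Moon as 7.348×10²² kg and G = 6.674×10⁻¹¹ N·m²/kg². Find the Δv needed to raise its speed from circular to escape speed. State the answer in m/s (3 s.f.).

Δv ≈ 614 m/s

μ = GM = 6.674×10⁻¹¹ × 7.348×10²² = 4.904×10¹² m³/s².
r = 1737 + 496.4 = 2233.4 km = 2.2334×10⁶ m.
Circular speed v_c = √(μ/r) = 1482 m/s.
Escape speed v_esc = √(2μ/r) = √2 × v_c = 2096 m/s.
Δv = v_esc − v_c = 613.8 m/s.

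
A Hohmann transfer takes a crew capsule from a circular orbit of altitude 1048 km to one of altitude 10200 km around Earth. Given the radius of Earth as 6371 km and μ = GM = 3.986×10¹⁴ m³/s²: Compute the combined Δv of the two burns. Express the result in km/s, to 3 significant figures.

r₁ = 6371 + 1048 = 7419.0 km = 7.4190×10⁶ m.
r₂ = 6371 + 10200 = 16571 km = 1.6571×10⁷ m.
Transfer ellipse a_t = (r₁ + r₂)/2 = 1.200×10⁷ m.
At r₁: circular v_c1 = √(μ/r₁) = 7330 m/s; transfer-perigee v_p = √[μ(2/r₁ − 1/a_t)] = 8615 m/s.
Δv₁ = v_p − v_c1 = 1285 m/s.
At r₂: circular v_c2 = √(μ/r₂) = 4904 m/s; transfer-apogee v_a = √[μ(2/r₂ − 1/a_t)] = 3857 m/s.
Δv₂ = v_c2 − v_a = 1047 m/s.
Total Δv = Δv₁ + Δv₂ = 2333 m/s = 2.333 km/s.

Δv_total ≈ 2.33 km/s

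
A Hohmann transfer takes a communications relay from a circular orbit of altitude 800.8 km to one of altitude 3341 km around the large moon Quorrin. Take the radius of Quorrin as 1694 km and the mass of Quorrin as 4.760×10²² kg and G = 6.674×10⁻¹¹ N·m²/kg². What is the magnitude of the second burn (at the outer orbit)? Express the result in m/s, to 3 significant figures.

Δv ≈ 148 m/s

μ = GM = 6.674×10⁻¹¹ × 4.760×10²² = 3.177×10¹² m³/s².
r₁ = 1694 + 800.8 = 2494.8 km = 2.4948×10⁶ m.
r₂ = 1694 + 3341 = 5035.0 km = 5.0350×10⁶ m.
Transfer ellipse a_t = (r₁ + r₂)/2 = 3.765×10⁶ m.
At r₁: circular v_c1 = √(μ/r₁) = 1128 m/s; transfer-periapsis v_p = √[μ(2/r₁ − 1/a_t)] = 1305 m/s.
At r₂: circular v_c2 = √(μ/r₂) = 794.3 m/s; transfer-apoapsis v_a = √[μ(2/r₂ − 1/a_t)] = 646.6 m/s.
Δv₂ = v_c2 − v_a = 147.7 m/s.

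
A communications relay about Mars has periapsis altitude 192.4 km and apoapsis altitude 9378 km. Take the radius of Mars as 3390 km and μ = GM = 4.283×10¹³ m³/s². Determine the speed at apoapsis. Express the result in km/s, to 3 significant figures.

r_p = 3390 + 192.4 = 3582.4 km = 3.5824×10⁶ m.
r_a = 3390 + 9378 = 12768 km = 1.2768×10⁷ m.
Semi-major axis a = (r_p + r_a)/2 = 8175.2 km = 8.175×10⁶ m.
Vis-viva: v² = μ(2/r − 1/a) = 4.283×10¹³ × (1.566×10⁻⁷ − 1.223×10⁻⁷) = 1.470×10⁶ m²/s².
v = 1212 m/s = 1.212 km/s.

v ≈ 1.21 km/s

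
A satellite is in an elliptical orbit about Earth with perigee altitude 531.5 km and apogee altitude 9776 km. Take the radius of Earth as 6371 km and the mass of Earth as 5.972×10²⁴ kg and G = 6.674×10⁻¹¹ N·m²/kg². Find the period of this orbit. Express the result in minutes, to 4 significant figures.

T ≈ 205.2 minutes

μ = GM = 6.674×10⁻¹¹ × 5.972×10²⁴ = 3.986×10¹⁴ m³/s².
r_p = 6371 + 531.5 = 6902.5 km = 6.9025×10⁶ m.
r_a = 6371 + 9776 = 16147 km = 1.6147×10⁷ m.
Semi-major axis a = (r_p + r_a)/2 = (6902.5 + 16147)/2 = 11525 km = 1.152×10⁷ m.
By Kepler's third law T = 2π√(a³/μ) = 2π × 1.960×10³ = 1.231×10⁴ s.
= 205.2 minutes.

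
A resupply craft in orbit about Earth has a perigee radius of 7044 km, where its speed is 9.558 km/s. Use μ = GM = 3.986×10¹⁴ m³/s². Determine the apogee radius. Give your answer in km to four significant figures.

r_p = 7.044×10⁶ m.
Specific energy ε = v²/2 − μ/r = -1.091×10⁷ J/kg, so a = −μ/(2ε) = 1.827×10⁷ m.
The apsides satisfy r_p + r_a = 2a, so the apogee radius is 2a − r_p = 2.949×10⁷ m = 29493 km.

apogee radius ≈ 29490 km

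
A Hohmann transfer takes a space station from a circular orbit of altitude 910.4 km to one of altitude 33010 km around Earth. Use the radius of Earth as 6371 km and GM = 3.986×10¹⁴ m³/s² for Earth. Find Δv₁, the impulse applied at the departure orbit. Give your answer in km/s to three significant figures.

Δv ≈ 2.21 km/s

r₁ = 6371 + 910.4 = 7281.4 km = 7.2814×10⁶ m.
r₂ = 6371 + 33010 = 39381 km = 3.9381×10⁷ m.
Transfer ellipse a_t = (r₁ + r₂)/2 = 2.333×10⁷ m.
At r₁: circular v_c1 = √(μ/r₁) = 7399 m/s; transfer-perigee v_p = √[μ(2/r₁ − 1/a_t)] = 9612 m/s.
Δv₁ = v_p − v_c1 = 2214 m/s.
= 2.214 km/s.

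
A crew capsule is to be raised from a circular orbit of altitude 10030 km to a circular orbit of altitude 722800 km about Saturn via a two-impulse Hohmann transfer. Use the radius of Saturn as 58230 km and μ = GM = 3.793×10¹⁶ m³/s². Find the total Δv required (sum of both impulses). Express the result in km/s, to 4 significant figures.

r₁ = 58230 + 10030 = 68260 km = 6.8260×10⁷ m.
r₂ = 58230 + 722800 = 781030 km = 7.8103×10⁸ m.
Transfer ellipse a_t = (r₁ + r₂)/2 = 4.246×10⁸ m.
At r₁: circular v_c1 = √(μ/r₁) = 23570 m/s; transfer-perikrone v_p = √[μ(2/r₁ − 1/a_t)] = 31970 m/s.
Δv₁ = v_p − v_c1 = 8396 m/s.
At r₂: circular v_c2 = √(μ/r₂) = 6969 m/s; transfer-apokrone v_a = √[μ(2/r₂ − 1/a_t)] = 2794 m/s.
Δv₂ = v_c2 − v_a = 4175 m/s.
Total Δv = Δv₁ + Δv₂ = 12570 m/s = 12.57 km/s.

Δv_total ≈ 12.57 km/s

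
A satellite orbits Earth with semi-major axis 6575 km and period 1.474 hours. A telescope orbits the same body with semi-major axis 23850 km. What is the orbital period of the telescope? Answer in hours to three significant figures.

T₂ ≈ 10.2 hours

Kepler's third law: T² ∝ a³, so T₂ = T₁ (a₂/a₁)^(3/2).
a₂/a₁ = 3.627, (a₂/a₁)^(3/2) = 6.909.
T₂ = 1.474 × 6.909 = 10.18 hours.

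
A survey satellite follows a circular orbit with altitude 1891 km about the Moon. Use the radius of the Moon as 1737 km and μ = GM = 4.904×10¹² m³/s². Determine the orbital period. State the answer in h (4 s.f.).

r = 1737 + 1891 = 3628.0 km = 3.6280×10⁶ m.
Kepler's third law: T = 2π√(r³/μ) = 2π√((3.628×10⁶)³ / 4.904×10¹²).
r³/μ = 9.738×10⁶ s², so T = 2π × 3.121×10³ = 1.961×10⁴ s.
Converting: 1.961×10⁴ s ÷ 3600 = 5.446 h.

T ≈ 5.446 h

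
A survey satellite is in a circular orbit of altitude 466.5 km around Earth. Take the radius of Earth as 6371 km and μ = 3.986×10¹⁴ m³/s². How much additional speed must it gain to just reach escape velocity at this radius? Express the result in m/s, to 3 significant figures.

Δv ≈ 3160 m/s

r = 6371 + 466.5 = 6837.5 km = 6.8375×10⁶ m.
Circular speed v_c = √(μ/r) = 7635 m/s.
Escape speed v_esc = √(2μ/r) = √2 × v_c = 10800 m/s.
Δv = v_esc − v_c = 3163 m/s.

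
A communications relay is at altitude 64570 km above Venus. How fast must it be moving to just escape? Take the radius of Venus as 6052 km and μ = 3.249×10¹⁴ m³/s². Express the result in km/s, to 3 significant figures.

r = 6052 + 64570 = 70622 km = 7.0622×10⁷ m.
Escape speed v_esc = √(2μ/r) = √(2 × 3.249×10¹⁴ / 7.062×10⁷) = √(9.201×10⁶) = 3033 m/s.
= 3.033 km/s.

v_esc ≈ 3.03 km/s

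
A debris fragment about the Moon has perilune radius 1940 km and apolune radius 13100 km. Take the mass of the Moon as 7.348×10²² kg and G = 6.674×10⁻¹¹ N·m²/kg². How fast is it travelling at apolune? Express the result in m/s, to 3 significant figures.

μ = GM = 6.674×10⁻¹¹ × 7.348×10²² = 4.904×10¹² m³/s².
Semi-major axis a = (r_p + r_a)/2 = 7520.0 km = 7.520×10⁶ m.
Vis-viva: v² = μ(2/r − 1/a) = 4.904×10¹² × (1.527×10⁻⁷ − 1.330×10⁻⁷) = 9.658×10⁴ m²/s².
v = 310.8 m/s.

v ≈ 311 m/s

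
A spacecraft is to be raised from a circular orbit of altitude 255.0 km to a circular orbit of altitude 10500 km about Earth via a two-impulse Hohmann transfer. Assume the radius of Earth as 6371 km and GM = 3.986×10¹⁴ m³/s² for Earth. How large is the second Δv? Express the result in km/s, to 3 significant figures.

r₁ = 6371 + 255.0 = 6626.0 km = 6.6260×10⁶ m.
r₂ = 6371 + 10500 = 16871 km = 1.6871×10⁷ m.
Transfer ellipse a_t = (r₁ + r₂)/2 = 1.175×10⁷ m.
At r₁: circular v_c1 = √(μ/r₁) = 7756 m/s; transfer-perigee v_p = √[μ(2/r₁ − 1/a_t)] = 9294 m/s.
At r₂: circular v_c2 = √(μ/r₂) = 4861 m/s; transfer-apogee v_a = √[μ(2/r₂ − 1/a_t)] = 3650 m/s.
Δv₂ = v_c2 − v_a = 1210 m/s.
= 1.210 km/s.

Δv ≈ 1.21 km/s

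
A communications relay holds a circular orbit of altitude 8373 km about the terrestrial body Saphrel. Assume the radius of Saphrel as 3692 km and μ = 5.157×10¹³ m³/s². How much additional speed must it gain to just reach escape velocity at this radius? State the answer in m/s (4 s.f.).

Δv ≈ 856.4 m/s

r = 3692 + 8373 = 12065 km = 1.2065×10⁷ m.
Circular speed v_c = √(μ/r) = 2067 m/s.
Escape speed v_esc = √(2μ/r) = √2 × v_c = 2924 m/s.
Δv = v_esc − v_c = 856.4 m/s.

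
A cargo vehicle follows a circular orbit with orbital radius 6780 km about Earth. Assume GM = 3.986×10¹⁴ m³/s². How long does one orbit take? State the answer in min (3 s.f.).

r = 6780 km = 6.780×10⁶ m.
Kepler's third law: T = 2π√(r³/μ) = 2π√((6.780×10⁶)³ / 3.986×10¹⁴).
r³/μ = 7.819×10⁵ s², so T = 2π × 8.843×10² = 5.556×10³ s.
Converting: 5.556×10³ s ÷ 60.00 = 92.60 min.

T ≈ 92.6 min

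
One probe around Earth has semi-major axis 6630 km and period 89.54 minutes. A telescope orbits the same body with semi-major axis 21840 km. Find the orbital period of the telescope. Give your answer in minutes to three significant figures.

Kepler's third law: T² ∝ a³, so T₂ = T₁ (a₂/a₁)^(3/2).
a₂/a₁ = 3.294, (a₂/a₁)^(3/2) = 5.979.
T₂ = 89.54 × 5.979 = 535.3 minutes.

T₂ ≈ 535 minutes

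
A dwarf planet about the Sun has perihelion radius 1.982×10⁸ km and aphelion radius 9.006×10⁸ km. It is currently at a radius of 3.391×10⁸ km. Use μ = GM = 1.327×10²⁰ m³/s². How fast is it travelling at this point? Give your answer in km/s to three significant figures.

Semi-major axis a = (r_p + r_a)/2 = 5.4940×10⁸ km = 5.494×10¹¹ m.
Vis-viva: v² = μ(2/r − 1/a) = 1.327×10²⁰ × (5.898×10⁻¹² − 1.820×10⁻¹²) = 5.411×10⁸ m²/s².
v = 23260 m/s = 23.26 km/s.

v ≈ 23.3 km/s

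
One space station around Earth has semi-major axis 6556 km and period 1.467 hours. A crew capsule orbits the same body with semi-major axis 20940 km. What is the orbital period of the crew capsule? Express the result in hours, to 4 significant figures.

T₂ ≈ 8.374 hours

Kepler's third law: T² ∝ a³, so T₂ = T₁ (a₂/a₁)^(3/2).
a₂/a₁ = 3.194, (a₂/a₁)^(3/2) = 5.708.
T₂ = 1.467 × 5.708 = 8.374 hours.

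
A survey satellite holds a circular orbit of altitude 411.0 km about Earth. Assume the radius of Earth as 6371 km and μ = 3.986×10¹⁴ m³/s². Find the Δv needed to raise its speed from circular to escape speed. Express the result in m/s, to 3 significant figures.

Δv ≈ 3180 m/s

r = 6371 + 411.0 = 6782.0 km = 6.7820×10⁶ m.
Circular speed v_c = √(μ/r) = 7666 m/s.
Escape speed v_esc = √(2μ/r) = √2 × v_c = 10840 m/s.
Δv = v_esc − v_c = 3176 m/s.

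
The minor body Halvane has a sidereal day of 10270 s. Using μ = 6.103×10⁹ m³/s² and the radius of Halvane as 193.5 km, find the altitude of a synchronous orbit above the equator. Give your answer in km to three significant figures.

h_sync ≈ 60.1 km

A synchronous orbit has period T, so by Kepler's third law a = (μT²/4π²)^(1/3).
μT²/4π² = 6.103×10⁹ × (1.027×10⁴)² / 39.48 = 1.631×10¹⁶ m³.
a = 2.536×10⁵ m = 253.58 km.
Altitude h = a − R = 253.58 − 193.5 = 60.076 km.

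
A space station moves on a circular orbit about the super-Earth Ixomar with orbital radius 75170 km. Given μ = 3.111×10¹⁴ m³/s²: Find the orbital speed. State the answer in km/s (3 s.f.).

r = 75170 km = 7.517×10⁷ m.
For a circular orbit v = √(μ/r) = √(3.111×10¹⁴ / 7.517×10⁷) = √(4.139×10⁶) = 2034 m/s.
That is 2.034 km/s.

v ≈ 2.03 km/s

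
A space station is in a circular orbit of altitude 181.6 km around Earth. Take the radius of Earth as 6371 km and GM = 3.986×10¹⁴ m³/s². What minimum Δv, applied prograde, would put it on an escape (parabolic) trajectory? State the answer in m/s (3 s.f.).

Δv ≈ 3230 m/s

r = 6371 + 181.6 = 6552.6 km = 6.5526×10⁶ m.
Circular speed v_c = √(μ/r) = 7799 m/s.
Escape speed v_esc = √(2μ/r) = √2 × v_c = 11030 m/s.
Δv = v_esc − v_c = 3231 m/s.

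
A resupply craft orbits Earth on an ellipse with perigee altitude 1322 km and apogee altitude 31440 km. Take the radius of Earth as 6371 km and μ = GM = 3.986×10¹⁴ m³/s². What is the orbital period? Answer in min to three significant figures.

r_p = 6371 + 1322 = 7693.0 km = 7.6930×10⁶ m.
r_a = 6371 + 31440 = 37811 km = 3.7811×10⁷ m.
Semi-major axis a = (r_p + r_a)/2 = (7693.0 + 37811)/2 = 22752 km = 2.275×10⁷ m.
By Kepler's third law T = 2π√(a³/μ) = 2π × 5.436×10³ = 3.415×10⁴ s.
= 569.2 min.

T ≈ 569 min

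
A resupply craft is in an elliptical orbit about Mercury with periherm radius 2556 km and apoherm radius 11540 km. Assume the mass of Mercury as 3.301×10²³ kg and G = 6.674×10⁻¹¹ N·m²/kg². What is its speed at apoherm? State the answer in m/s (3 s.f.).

μ = GM = 6.674×10⁻¹¹ × 3.301×10²³ = 2.203×10¹³ m³/s².
Semi-major axis a = (r_p + r_a)/2 = 7048.0 km = 7.048×10⁶ m.
Vis-viva: v² = μ(2/r − 1/a) = 2.203×10¹³ × (1.733×10⁻⁷ − 1.419×10⁻⁷) = 6.923×10⁵ m²/s².
v = 832.1 m/s.

v ≈ 832 m/s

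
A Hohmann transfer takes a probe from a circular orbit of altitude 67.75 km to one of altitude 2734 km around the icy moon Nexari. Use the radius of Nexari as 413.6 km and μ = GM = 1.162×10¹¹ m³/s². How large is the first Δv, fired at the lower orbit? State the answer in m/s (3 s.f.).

r₁ = 413.6 + 67.75 = 481.35 km = 4.8135×10⁵ m.
r₂ = 413.6 + 2734 = 3147.6 km = 3.1476×10⁶ m.
Transfer ellipse a_t = (r₁ + r₂)/2 = 1.814×10⁶ m.
At r₁: circular v_c1 = √(μ/r₁) = 491.3 m/s; transfer-periapsis v_p = √[μ(2/r₁ − 1/a_t)] = 647.1 m/s.
Δv₁ = v_p − v_c1 = 155.8 m/s.

Δv ≈ 156 m/s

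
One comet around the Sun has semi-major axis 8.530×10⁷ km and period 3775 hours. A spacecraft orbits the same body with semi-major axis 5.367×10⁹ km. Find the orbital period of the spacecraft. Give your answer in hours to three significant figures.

Kepler's third law: T² ∝ a³, so T₂ = T₁ (a₂/a₁)^(3/2).
a₂/a₁ = 62.92, (a₂/a₁)^(3/2) = 499.1.
T₂ = 3775 × 499.1 = 1.884×10⁶ hours.

T₂ ≈ 1.88×10⁶ hours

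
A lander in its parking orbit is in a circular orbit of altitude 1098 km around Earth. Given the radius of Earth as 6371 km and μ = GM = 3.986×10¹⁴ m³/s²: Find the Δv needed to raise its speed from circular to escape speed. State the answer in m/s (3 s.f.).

Δv ≈ 3030 m/s

r = 6371 + 1098 = 7469.0 km = 7.4690×10⁶ m.
Circular speed v_c = √(μ/r) = 7305 m/s.
Escape speed v_esc = √(2μ/r) = √2 × v_c = 10330 m/s.
Δv = v_esc − v_c = 3026 m/s.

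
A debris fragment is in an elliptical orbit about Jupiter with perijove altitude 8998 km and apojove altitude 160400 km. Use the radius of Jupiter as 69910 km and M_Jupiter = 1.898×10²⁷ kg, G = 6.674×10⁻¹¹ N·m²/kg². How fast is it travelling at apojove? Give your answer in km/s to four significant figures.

μ = GM = 6.674×10⁻¹¹ × 1.898×10²⁷ = 1.267×10¹⁷ m³/s².
r_p = 69910 + 8998 = 78908 km = 7.8908×10⁷ m.
r_a = 69910 + 160400 = 230310 km = 2.3031×10⁸ m.
Semi-major axis a = (r_p + r_a)/2 = 1.5461×10⁵ km = 1.546×10⁸ m.
Vis-viva: v² = μ(2/r − 1/a) = 1.267×10¹⁷ × (8.684×10⁻⁹ − 6.468×10⁻⁹) = 2.807×10⁸ m²/s².
v = 16750 m/s = 16.75 km/s.

v ≈ 16.75 km/s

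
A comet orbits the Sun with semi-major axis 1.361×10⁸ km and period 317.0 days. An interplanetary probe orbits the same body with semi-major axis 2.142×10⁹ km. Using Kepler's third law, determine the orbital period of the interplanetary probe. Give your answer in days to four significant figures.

T₂ ≈ 19790 days

Kepler's third law: T² ∝ a³, so T₂ = T₁ (a₂/a₁)^(3/2).
a₂/a₁ = 15.74, (a₂/a₁)^(3/2) = 62.44.
T₂ = 317.0 × 62.44 = 19790 days.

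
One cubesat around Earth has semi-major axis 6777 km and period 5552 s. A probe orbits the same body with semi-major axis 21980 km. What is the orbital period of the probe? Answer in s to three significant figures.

Kepler's third law: T² ∝ a³, so T₂ = T₁ (a₂/a₁)^(3/2).
a₂/a₁ = 3.243, (a₂/a₁)^(3/2) = 5.841.
T₂ = 5552 × 5.841 = 32430 s.

T₂ ≈ 32400 s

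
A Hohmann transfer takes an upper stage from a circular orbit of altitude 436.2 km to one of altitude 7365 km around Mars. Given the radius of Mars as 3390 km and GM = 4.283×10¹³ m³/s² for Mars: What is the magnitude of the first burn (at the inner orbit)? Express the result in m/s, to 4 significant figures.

Δv ≈ 717.9 m/s

r₁ = 3390 + 436.2 = 3826.2 km = 3.8262×10⁶ m.
r₂ = 3390 + 7365 = 10755 km = 1.0755×10⁷ m.
Transfer ellipse a_t = (r₁ + r₂)/2 = 7.291×10⁶ m.
At r₁: circular v_c1 = √(μ/r₁) = 3346 m/s; transfer-periapsis v_p = √[μ(2/r₁ − 1/a_t)] = 4064 m/s.
Δv₁ = v_p − v_c1 = 717.9 m/s.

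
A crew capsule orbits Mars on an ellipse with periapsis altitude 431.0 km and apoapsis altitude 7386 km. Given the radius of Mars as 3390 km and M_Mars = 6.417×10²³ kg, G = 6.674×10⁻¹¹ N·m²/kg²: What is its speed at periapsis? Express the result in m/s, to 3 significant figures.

μ = GM = 6.674×10⁻¹¹ × 6.417×10²³ = 4.283×10¹³ m³/s².
r_p = 3390 + 431.0 = 3821.0 km = 3.8210×10⁶ m.
r_a = 3390 + 7386 = 10776 km = 1.0776×10⁷ m.
Semi-major axis a = (r_p + r_a)/2 = 7298.5 km = 7.298×10⁶ m.
Vis-viva: v² = μ(2/r − 1/a) = 4.283×10¹³ × (5.234×10⁻⁷ − 1.370×10⁻⁷) = 1.655×10⁷ m²/s².
v = 4068 m/s.

v ≈ 4070 m/s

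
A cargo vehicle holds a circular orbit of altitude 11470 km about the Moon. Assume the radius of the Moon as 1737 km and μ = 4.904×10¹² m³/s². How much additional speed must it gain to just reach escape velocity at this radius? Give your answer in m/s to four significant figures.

Δv ≈ 252.4 m/s

r = 1737 + 11470 = 13207 km = 1.3207×10⁷ m.
Circular speed v_c = √(μ/r) = 609.4 m/s.
Escape speed v_esc = √(2μ/r) = √2 × v_c = 861.8 m/s.
Δv = v_esc − v_c = 252.4 m/s.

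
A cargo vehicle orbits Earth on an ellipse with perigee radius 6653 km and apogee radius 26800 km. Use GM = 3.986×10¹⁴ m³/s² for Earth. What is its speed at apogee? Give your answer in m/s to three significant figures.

Semi-major axis a = (r_p + r_a)/2 = 16726 km = 1.673×10⁷ m.
Vis-viva: v² = μ(2/r − 1/a) = 3.986×10¹⁴ × (7.463×10⁻⁸ − 5.979×10⁻⁸) = 5.916×10⁶ m²/s².
v = 2432 m/s.

v ≈ 2430 m/s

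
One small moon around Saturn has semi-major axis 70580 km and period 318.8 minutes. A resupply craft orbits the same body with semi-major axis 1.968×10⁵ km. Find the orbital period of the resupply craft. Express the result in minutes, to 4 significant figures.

T₂ ≈ 1484 minutes

Kepler's third law: T² ∝ a³, so T₂ = T₁ (a₂/a₁)^(3/2).
a₂/a₁ = 2.788, (a₂/a₁)^(3/2) = 4.656.
T₂ = 318.8 × 4.656 = 1484 minutes.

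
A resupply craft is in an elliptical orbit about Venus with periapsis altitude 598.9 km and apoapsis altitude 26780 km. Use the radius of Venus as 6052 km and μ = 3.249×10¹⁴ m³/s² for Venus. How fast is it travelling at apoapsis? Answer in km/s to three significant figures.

r_p = 6052 + 598.9 = 6650.9 km = 6.6509×10⁶ m.
r_a = 6052 + 26780 = 32832 km = 3.2832×10⁷ m.
Semi-major axis a = (r_p + r_a)/2 = 19741 km = 1.974×10⁷ m.
Vis-viva: v² = μ(2/r − 1/a) = 3.249×10¹⁴ × (6.092×10⁻⁸ − 5.065×10⁻⁸) = 3.334×10⁶ m²/s².
v = 1826 m/s = 1.826 km/s.

v ≈ 1.83 km/s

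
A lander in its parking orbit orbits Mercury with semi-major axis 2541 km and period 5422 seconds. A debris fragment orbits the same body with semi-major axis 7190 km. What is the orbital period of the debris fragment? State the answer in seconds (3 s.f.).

Kepler's third law: T² ∝ a³, so T₂ = T₁ (a₂/a₁)^(3/2).
a₂/a₁ = 2.830, (a₂/a₁)^(3/2) = 4.760.
T₂ = 5422 × 4.760 = 25810 seconds.

T₂ ≈ 25800 seconds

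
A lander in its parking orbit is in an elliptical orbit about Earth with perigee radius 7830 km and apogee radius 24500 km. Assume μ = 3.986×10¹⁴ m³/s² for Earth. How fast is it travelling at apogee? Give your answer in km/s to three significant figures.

Semi-major axis a = (r_p + r_a)/2 = 16165 km = 1.616×10⁷ m.
Vis-viva: v² = μ(2/r − 1/a) = 3.986×10¹⁴ × (8.163×10⁻⁸ − 6.186×10⁻⁸) = 7.881×10⁶ m²/s².
v = 2807 m/s = 2.807 km/s.

v ≈ 2.81 km/s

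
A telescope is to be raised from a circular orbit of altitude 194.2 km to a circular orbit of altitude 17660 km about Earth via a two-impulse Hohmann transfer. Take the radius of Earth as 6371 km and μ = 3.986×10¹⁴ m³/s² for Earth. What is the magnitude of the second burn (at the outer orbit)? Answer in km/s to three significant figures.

r₁ = 6371 + 194.2 = 6565.2 km = 6.5652×10⁶ m.
r₂ = 6371 + 17660 = 24031 km = 2.4031×10⁷ m.
Transfer ellipse a_t = (r₁ + r₂)/2 = 1.530×10⁷ m.
At r₁: circular v_c1 = √(μ/r₁) = 7792 m/s; transfer-perigee v_p = √[μ(2/r₁ − 1/a_t)] = 9766 m/s.
At r₂: circular v_c2 = √(μ/r₂) = 4073 m/s; transfer-apogee v_a = √[μ(2/r₂ − 1/a_t)] = 2668 m/s.
Δv₂ = v_c2 − v_a = 1405 m/s.
= 1.405 km/s.

Δv ≈ 1.40 km/s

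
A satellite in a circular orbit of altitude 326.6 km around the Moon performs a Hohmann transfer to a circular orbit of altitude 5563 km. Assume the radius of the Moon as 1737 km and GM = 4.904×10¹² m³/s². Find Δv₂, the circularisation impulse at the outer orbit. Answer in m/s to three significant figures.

Δv ≈ 275 m/s

r₁ = 1737 + 326.6 = 2063.6 km = 2.0636×10⁶ m.
r₂ = 1737 + 5563 = 7300.0 km = 7.3000×10⁶ m.
Transfer ellipse a_t = (r₁ + r₂)/2 = 4.682×10⁶ m.
At r₁: circular v_c1 = √(μ/r₁) = 1542 m/s; transfer-perilune v_p = √[μ(2/r₁ − 1/a_t)] = 1925 m/s.
At r₂: circular v_c2 = √(μ/r₂) = 819.6 m/s; transfer-apolune v_a = √[μ(2/r₂ − 1/a_t)] = 544.2 m/s.
Δv₂ = v_c2 − v_a = 275.5 m/s.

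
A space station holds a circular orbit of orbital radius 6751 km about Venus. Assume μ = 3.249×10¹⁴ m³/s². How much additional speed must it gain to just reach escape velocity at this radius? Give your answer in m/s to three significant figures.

Δv ≈ 2870 m/s

r = 6751 km = 6.751×10⁶ m.
Circular speed v_c = √(μ/r) = 6937 m/s.
Escape speed v_esc = √(2μ/r) = √2 × v_c = 9811 m/s.
Δv = v_esc − v_c = 2874 m/s.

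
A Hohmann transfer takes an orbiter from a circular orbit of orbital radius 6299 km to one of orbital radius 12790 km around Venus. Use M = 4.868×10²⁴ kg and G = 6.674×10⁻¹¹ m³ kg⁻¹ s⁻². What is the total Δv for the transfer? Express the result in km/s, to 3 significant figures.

Δv_total ≈ 2.08 km/s

μ = GM = 6.674×10⁻¹¹ × 4.868×10²⁴ = 3.249×10¹⁴ m³/s².
r₁ = 6299 km = 6.299×10⁶ m.
r₂ = 12790 km = 1.279×10⁷ m.
Transfer ellipse a_t = (r₁ + r₂)/2 = 9.544×10⁶ m.
At r₁: circular v_c1 = √(μ/r₁) = 7182 m/s; transfer-periapsis v_p = √[μ(2/r₁ − 1/a_t)] = 8314 m/s.
Δv₁ = v_p − v_c1 = 1132 m/s.
At r₂: circular v_c2 = √(μ/r₂) = 5040 m/s; transfer-apoapsis v_a = √[μ(2/r₂ − 1/a_t)] = 4094 m/s.
Δv₂ = v_c2 − v_a = 945.6 m/s.
Total Δv = Δv₁ + Δv₂ = 2077 m/s = 2.077 km/s.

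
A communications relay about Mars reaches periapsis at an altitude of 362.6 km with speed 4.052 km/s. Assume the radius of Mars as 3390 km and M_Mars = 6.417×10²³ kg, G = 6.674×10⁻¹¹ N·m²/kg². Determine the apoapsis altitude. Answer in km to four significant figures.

apoapsis altitude ≈ 6227 km

μ = GM = 6.674×10⁻¹¹ × 6.417×10²³ = 4.283×10¹³ m³/s².
r_p = 3390 + 362.6 = 3752.6 km = 3.753×10⁶ m.
Specific energy ε = v²/2 − μ/r = -3.203×10⁶ J/kg, so a = −μ/(2ε) = 6.685×10⁶ m.
The apsides satisfy r_p + r_a = 2a, so the apoapsis radius is 2a − r_p = 9.617×10⁶ m = 9617.1 km.
Apoapsis altitude = 9617.1 − 3390 = 6227.1 km.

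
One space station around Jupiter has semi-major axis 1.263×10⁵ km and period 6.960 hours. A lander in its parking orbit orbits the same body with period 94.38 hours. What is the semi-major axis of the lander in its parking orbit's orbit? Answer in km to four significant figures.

Kepler's third law: a³ ∝ T², so a₂ = a₁ (T₂/T₁)^(2/3).
T₂/T₁ = 13.56, (T₂/T₁)^(2/3) = 5.687.
a₂ = 1.263×10⁵ × 5.687 = 7.182×10⁵ km.

a₂ ≈ 7.182×10⁵ km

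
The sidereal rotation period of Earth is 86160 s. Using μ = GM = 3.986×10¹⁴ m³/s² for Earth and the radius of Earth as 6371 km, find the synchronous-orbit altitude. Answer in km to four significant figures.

A synchronous orbit has period T, so by Kepler's third law a = (μT²/4π²)^(1/3).
μT²/4π² = 3.986×10¹⁴ × (8.616×10⁴)² / 39.48 = 7.495×10²² m³.
a = 4.216×10⁷ m = 42163 km.
Altitude h = a − R = 42163 − 6371 = 35792 km.

h_sync ≈ 35790 km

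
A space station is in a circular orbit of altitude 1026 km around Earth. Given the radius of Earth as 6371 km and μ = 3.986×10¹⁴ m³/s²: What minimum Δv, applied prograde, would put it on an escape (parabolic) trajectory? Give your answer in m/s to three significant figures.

r = 6371 + 1026 = 7397.0 km = 7.3970×10⁶ m.
Circular speed v_c = √(μ/r) = 7341 m/s.
Escape speed v_esc = √(2μ/r) = √2 × v_c = 10380 m/s.
Δv = v_esc − v_c = 3041 m/s.

Δv ≈ 3040 m/s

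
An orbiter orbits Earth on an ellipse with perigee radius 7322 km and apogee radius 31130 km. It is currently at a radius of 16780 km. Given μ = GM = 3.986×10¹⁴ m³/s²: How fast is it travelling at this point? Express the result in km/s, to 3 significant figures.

Semi-major axis a = (r_p + r_a)/2 = 19226 km = 1.923×10⁷ m.
Vis-viva: v² = μ(2/r − 1/a) = 3.986×10¹⁴ × (1.192×10⁻⁷ − 5.201×10⁻⁸) = 2.678×10⁷ m²/s².
v = 5175 m/s = 5.175 km/s.

v ≈ 5.17 km/s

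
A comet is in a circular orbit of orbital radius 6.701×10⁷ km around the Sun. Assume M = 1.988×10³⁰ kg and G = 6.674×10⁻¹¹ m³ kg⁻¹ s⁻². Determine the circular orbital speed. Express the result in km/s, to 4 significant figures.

v ≈ 44.50 km/s

μ = GM = 6.674×10⁻¹¹ × 1.988×10³⁰ = 1.327×10²⁰ m³/s².
r = 6.701×10⁷ km = 6.701×10¹⁰ m.
For a circular orbit v = √(μ/r) = √(1.327×10²⁰ / 6.701×10¹⁰) = √(1.980×10⁹) = 44500 m/s.
That is 44.50 km/s.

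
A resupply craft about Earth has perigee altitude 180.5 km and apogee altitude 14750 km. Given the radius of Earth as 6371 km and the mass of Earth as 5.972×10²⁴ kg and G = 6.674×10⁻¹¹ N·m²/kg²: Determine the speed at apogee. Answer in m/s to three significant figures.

μ = GM = 6.674×10⁻¹¹ × 5.972×10²⁴ = 3.986×10¹⁴ m³/s².
r_p = 6371 + 180.5 = 6551.5 km = 6.5515×10⁶ m.
r_a = 6371 + 14750 = 21121 km = 2.1121×10⁷ m.
Semi-major axis a = (r_p + r_a)/2 = 13836 km = 1.384×10⁷ m.
Vis-viva: v² = μ(2/r − 1/a) = 3.986×10¹⁴ × (9.469×10⁻⁸ − 7.227×10⁻⁸) = 8.935×10⁶ m²/s².
v = 2989 m/s.

v ≈ 2990 m/s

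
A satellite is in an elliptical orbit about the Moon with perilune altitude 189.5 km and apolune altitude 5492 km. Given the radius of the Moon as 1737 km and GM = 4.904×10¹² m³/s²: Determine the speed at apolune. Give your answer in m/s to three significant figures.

v ≈ 534 m/s

r_p = 1737 + 189.5 = 1926.5 km = 1.9265×10⁶ m.
r_a = 1737 + 5492 = 7229.0 km = 7.2290×10⁶ m.
Semi-major axis a = (r_p + r_a)/2 = 4577.8 km = 4.578×10⁶ m.
Vis-viva: v² = μ(2/r − 1/a) = 4.904×10¹² × (2.767×10⁻⁷ − 2.184×10⁻⁷) = 2.855×10⁵ m²/s².
v = 534.3 m/s.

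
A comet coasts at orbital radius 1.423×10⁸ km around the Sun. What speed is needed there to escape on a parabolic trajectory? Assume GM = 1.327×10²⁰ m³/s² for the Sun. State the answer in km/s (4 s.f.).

r = 1.423×10⁸ km = 1.423×10¹¹ m.
Escape speed v_esc = √(2μ/r) = √(2 × 1.327×10²⁰ / 1.423×10¹¹) = √(1.865×10⁹) = 43190 m/s.
= 43.19 km/s.

v_esc ≈ 43.19 km/s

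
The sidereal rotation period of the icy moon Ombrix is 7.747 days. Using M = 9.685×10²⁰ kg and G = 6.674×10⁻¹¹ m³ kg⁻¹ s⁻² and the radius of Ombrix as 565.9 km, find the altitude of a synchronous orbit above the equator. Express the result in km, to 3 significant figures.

h_sync ≈ 8450 km

μ = GM = 6.674×10⁻¹¹ × 9.685×10²⁰ = 6.464×10¹⁰ m³/s².
T = 7.747 days = 6.693×10⁵ s.
A synchronous orbit has period T, so by Kepler's third law a = (μT²/4π²)^(1/3).
μT²/4π² = 6.464×10¹⁰ × (6.693×10⁵)² / 39.48 = 7.335×10²⁰ m³.
a = 9.019×10⁶ m = 9018.6 km.
Altitude h = a − R = 9018.6 − 565.9 = 8452.7 km.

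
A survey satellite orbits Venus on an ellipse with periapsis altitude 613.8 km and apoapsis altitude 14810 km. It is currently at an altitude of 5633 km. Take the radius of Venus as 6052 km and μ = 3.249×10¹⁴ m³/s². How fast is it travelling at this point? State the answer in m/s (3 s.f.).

v ≈ 5660 m/s

r_p = 6052 + 613.8 = 6665.8 km = 6.6658×10⁶ m.
r_a = 6052 + 14810 = 20862 km = 2.0862×10⁷ m.
r = 6052 + 5633 = 11685 km = 1.168×10⁷ m.
Semi-major axis a = (r_p + r_a)/2 = 13764 km = 1.376×10⁷ m.
Vis-viva: v² = μ(2/r − 1/a) = 3.249×10¹⁴ × (1.712×10⁻⁷ − 7.265×10⁻⁸) = 3.200×10⁷ m²/s².
v = 5657 m/s.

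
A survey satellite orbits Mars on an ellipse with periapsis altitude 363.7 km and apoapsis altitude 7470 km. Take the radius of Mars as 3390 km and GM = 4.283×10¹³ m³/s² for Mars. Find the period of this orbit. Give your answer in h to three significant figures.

r_p = 3390 + 363.7 = 3753.7 km = 3.7537×10⁶ m.
r_a = 3390 + 7470 = 10860 km = 1.0860×10⁷ m.
Semi-major axis a = (r_p + r_a)/2 = (3753.7 + 10860)/2 = 7306.9 km = 7.307×10⁶ m.
By Kepler's third law T = 2π√(a³/μ) = 2π × 3.018×10³ = 1.896×10⁴ s.
= 5.267 h.

T ≈ 5.27 h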